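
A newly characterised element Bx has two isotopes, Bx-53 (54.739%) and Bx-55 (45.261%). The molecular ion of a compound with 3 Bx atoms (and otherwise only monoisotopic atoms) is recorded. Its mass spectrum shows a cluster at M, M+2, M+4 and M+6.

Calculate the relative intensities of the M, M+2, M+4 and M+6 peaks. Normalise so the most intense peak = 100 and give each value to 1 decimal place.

40.3 : 100.0 : 82.7 : 22.8

Expanding (0.54739 + 0.45261)^3:
P(M) = 0.54739^3 = 0.164018
P(M+2) = 3 × 0.54739^2 × 0.45261^1 = 0.406854
P(M+4) = 3 × 0.54739^1 × 0.45261^2 = 0.336408
P(M+6) = 0.45261^3 = 0.092720
The M+2 peak is largest (0.406854); scaling to 100 gives 40.3 : 100.0 : 82.7 : 22.8.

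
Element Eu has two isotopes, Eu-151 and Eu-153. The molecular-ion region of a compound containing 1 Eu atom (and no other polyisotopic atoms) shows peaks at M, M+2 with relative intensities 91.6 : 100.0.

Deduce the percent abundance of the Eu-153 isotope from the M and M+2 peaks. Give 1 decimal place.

52.2%

If p is the fraction of Eu that is Eu-151, then I(M+2)/I(M) = [C(1,1)·p^0·(1−p)] / p^1 = 1·(1−p)/p = 100.0/91.6 = 1.0917
(1−p)/p = 1.0917/1 = 1.0917  ⇒  p = 1/(1 + 1.0917) = 0.4781
Eu-151: 47.8%, Eu-153: 52.2%.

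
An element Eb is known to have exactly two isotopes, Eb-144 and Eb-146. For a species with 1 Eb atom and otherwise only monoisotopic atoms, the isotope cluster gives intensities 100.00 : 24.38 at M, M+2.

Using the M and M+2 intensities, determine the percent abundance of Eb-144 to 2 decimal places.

If p is the fraction of Eb that is Eb-144, then I(M+2)/I(M) = [C(1,1)·p^0·(1−p)] / p^1 = 1·(1−p)/p = 24.38/100.00 = 0.2438
(1−p)/p = 0.2438/1 = 0.2438  ⇒  p = 1/(1 + 0.2438) = 0.8040
Eb-144: 80.40%, Eb-146: 19.60%.

80.40%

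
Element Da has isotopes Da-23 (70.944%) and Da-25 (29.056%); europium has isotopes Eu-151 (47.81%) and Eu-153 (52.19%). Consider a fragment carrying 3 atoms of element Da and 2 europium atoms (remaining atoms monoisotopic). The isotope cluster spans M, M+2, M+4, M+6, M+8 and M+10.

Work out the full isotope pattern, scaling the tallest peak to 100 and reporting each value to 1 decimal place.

22.8 : 77.9 : 100.0 : 60.1 : 17.1 : 1.9

Element Da pattern (n=3): 0.35706478 : 0.438721 : 0.17968366 : 0.02453056
Europium pattern (n=2): 0.22857961 : 0.49904078 : 0.27237961
Convolve the two distributions (both contribute in 2-u steps):
  M: 0.35706478×0.22857961 = 0.081618
  M+2: 0.35706478×0.49904078 + 0.438721×0.22857961 = 0.278473
  M+4: 0.35706478×0.27237961 + 0.438721×0.49904078 + 0.17968366×0.22857961 = 0.357269
  M+6: 0.438721×0.27237961 + 0.17968366×0.49904078 + 0.02453056×0.22857961 = 0.214775
  M+8: 0.17968366×0.27237961 + 0.02453056×0.49904078 = 0.061184
  M+10: 0.02453056×0.27237961 = 0.006682
Scale to base peak (0.357269) = 100: 22.8 : 77.9 : 100.0 : 60.1 : 17.1 : 1.9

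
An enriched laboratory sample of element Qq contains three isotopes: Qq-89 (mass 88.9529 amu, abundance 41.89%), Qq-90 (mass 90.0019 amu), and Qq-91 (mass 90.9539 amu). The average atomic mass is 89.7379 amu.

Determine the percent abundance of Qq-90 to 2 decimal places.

The remaining 58.11% is split between Qq-90 (fraction x) and Qq-91 (fraction 0.5811 − x).
Substituting: 90.0019x + 90.9539(0.5811 − x) = 52.47553019
(90.0019 − 90.9539)x = -0.3777811  ⇒  x = 0.39683, y = 0.18427
Qq-90: 39.68%, Qq-91: 18.43%.

39.68%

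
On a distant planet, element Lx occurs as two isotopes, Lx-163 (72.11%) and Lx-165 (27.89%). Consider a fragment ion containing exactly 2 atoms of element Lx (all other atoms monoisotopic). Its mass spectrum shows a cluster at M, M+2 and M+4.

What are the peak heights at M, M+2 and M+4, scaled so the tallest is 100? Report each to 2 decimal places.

100.00 : 77.35 : 14.96

The 2 Lx atoms are independent, so intensities follow the terms of (0.7211 + 0.2789)^2.
P(M) = 0.7211^2 = 0.519985
P(M+2) = 2 × 0.7211^1 × 0.2789^1 = 0.402230
P(M+4) = 0.2789^2 = 0.077785
The M peak is largest (0.519985); scaling to 100 gives 100.00 : 77.35 : 14.96.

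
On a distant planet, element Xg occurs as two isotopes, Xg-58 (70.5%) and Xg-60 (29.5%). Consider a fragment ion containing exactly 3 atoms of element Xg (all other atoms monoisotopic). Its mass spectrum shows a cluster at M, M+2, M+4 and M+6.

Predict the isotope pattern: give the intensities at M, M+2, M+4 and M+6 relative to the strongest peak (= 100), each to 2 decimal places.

79.66 : 100.00 : 41.84 : 5.84

The 3 Xg atoms are independent, so intensities follow the terms of (0.705 + 0.295)^3.
P(M) = 0.705^3 = 0.350403
P(M+2) = 3 × 0.705^2 × 0.295^1 = 0.439867
P(M+4) = 3 × 0.705^1 × 0.295^2 = 0.184058
P(M+6) = 0.295^3 = 0.025672
The M+2 peak is largest (0.439867); scaling to 100 gives 79.66 : 100.00 : 41.84 : 5.84.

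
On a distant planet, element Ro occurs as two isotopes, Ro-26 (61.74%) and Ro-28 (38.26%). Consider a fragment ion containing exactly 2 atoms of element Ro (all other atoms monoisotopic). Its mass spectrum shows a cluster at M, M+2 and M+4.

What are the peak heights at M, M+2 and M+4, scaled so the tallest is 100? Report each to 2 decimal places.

80.68 : 100.00 : 30.98

Each Ro atom is independently Ro-26 (p = 0.6174) or Ro-28 (q = 0.3826); the cluster is the binomial expansion (p + q)^2.
P(M) = 0.6174^2 = 0.381183
P(M+2) = 2 × 0.6174^1 × 0.3826^1 = 0.472434
P(M+4) = 0.3826^2 = 0.146383
The M+2 peak is largest (0.472434); scaling to 100 gives 80.68 : 100.00 : 30.98.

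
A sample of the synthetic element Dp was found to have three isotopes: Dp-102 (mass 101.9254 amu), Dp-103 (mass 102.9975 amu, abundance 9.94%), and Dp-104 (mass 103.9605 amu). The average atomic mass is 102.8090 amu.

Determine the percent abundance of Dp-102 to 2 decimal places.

Let x and y be the fractions of Dp-102 and Dp-104. Then x + y = 1 − 0.0994 = 0.9006 and 101.9254x + 103.9605y = 102.8090 − 0.0994×102.9975 = 92.5710485.
Substituting: 101.9254x + 103.9605(0.9006 − x) = 92.5710485
(101.9254 − 103.9605)x = -1.0557778  ⇒  x = 0.51878, y = 0.38182
Dp-102: 51.88%, Dp-104: 38.18%.

51.88%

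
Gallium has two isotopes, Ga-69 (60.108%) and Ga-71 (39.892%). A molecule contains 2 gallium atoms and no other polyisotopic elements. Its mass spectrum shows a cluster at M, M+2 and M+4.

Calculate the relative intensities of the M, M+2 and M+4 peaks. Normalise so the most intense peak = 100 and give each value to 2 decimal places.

75.34 : 100.00 : 33.18

The 2 Ga atoms are independent, so intensities follow the terms of (0.60108 + 0.39892)^2.
P(M) = 0.60108^2 = 0.361297
P(M+2) = 2 × 0.60108^1 × 0.39892^1 = 0.479566
P(M+4) = 0.39892^2 = 0.159137
The M+2 peak is largest (0.479566); scaling to 100 gives 75.34 : 100.00 : 33.18.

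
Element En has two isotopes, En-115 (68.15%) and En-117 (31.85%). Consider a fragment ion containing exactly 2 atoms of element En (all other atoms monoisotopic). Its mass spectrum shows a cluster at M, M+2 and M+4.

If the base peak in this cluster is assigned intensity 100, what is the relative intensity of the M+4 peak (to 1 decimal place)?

Term probabilities: M 0.4644, M+2 0.4341, M+4 0.1014. Base peak = M.
P(M) = C(2,0) × 0.6815^2 × 0.3185^0 = 1 × 0.46444225 × 1.0000 = 0.464442 (base)
P(M+4) = C(2,2) × 0.6815^0 × 0.3185^2 = 1 × 1.0000 × 0.10144225 = 0.101442
Relative intensity = 0.101442 / 0.464442 × 100 = 21.8

21.8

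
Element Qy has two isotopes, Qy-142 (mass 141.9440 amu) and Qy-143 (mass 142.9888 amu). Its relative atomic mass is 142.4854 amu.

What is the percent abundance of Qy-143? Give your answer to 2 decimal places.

51.82%

Let x be the fractional abundance of Qy-142; then Qy-143 has abundance 1 − x.
141.9440·x + 142.9888·(1 − x) = 142.4854
(141.9440 − 142.9888)·x = 142.4854 − 142.9888
x = -0.5034 / -1.0448 = 0.48181 → 48.18% Qy-142, 51.82% Qy-143.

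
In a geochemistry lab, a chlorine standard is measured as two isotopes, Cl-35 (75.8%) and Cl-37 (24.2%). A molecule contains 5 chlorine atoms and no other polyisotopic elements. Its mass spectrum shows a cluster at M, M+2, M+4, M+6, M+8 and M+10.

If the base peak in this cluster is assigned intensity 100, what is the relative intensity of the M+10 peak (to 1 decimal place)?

Term probabilities: M 0.2502, M+2 0.3994, M+4 0.2551, M+6 0.0814, M+8 0.0130, M+10 0.0008. Base peak = M+2.
P(M+2) = C(5,1) × 0.758^4 × 0.242^1 = 5 × 0.33012379 × 0.2420 = 0.399450 (base)
P(M+10) = C(5,5) × 0.758^0 × 0.242^5 = 1 × 1.0000 × 0.00083 = 0.000830
Relative intensity = 0.000830 / 0.399450 × 100 = 0.2

0.2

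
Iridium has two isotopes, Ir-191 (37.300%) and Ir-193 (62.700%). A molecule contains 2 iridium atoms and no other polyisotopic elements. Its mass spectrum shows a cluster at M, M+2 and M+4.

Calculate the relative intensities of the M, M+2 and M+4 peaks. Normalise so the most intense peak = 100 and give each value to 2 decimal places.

29.74 : 100.00 : 84.05

The 2 Ir atoms are independent, so intensities follow the terms of (0.37300 + 0.62700)^2.
P(M) = 0.37300^2 = 0.139129
P(M+2) = 2 × 0.37300^1 × 0.62700^1 = 0.467742
P(M+4) = 0.62700^2 = 0.393129
The M+2 peak is largest (0.467742); scaling to 100 gives 29.74 : 100.00 : 84.05.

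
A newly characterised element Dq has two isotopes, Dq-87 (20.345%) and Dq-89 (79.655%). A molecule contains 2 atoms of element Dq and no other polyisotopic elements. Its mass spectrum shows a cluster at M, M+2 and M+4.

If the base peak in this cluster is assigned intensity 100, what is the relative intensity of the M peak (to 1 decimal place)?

(0.20345 + 0.79655)^2 gives M 0.0414, M+2 0.3241, M+4 0.6345; the largest is M+4.
P(M+4) = C(2,2) × 0.20345^0 × 0.79655^2 = 1 × 1.0000 × 0.6344919 = 0.634492 (base)
P(M) = C(2,0) × 0.20345^2 × 0.79655^0 = 1 × 0.0413919 × 1.0000 = 0.041392
Relative intensity = 0.041392 / 0.634492 × 100 = 6.5

6.5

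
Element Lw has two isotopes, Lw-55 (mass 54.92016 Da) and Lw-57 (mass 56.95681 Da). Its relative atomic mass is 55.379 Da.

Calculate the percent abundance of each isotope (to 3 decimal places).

Lw-55: 77.471%, Lw-57: 22.529%

Writing the weighted mean with unknown fraction x of Lw-55:
54.92016·x + 56.95681·(1 − x) = 55.379
(54.92016 − 56.95681)·x = 55.379 − 56.95681
x = -1.57781 / -2.03665 = 0.77471 → 77.471% Lw-55, 22.529% Lw-57.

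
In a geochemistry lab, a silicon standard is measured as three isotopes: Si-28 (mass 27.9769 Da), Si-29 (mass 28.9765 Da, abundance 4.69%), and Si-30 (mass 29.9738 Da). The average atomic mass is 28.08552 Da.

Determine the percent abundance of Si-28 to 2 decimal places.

92.22%

Let x and y be the fractions of Si-28 and Si-30. Then x + y = 1 − 0.0469 = 0.9531 and 27.9769x + 29.9738y = 28.08552 − 0.0469×28.9765 = 26.72652215.
Substituting: 27.9769x + 29.9738(0.9531 − x) = 26.72652215
(27.9769 − 29.9738)x = -1.84150663  ⇒  x = 0.92218, y = 0.03092
Si-28: 92.22%, Si-30: 3.09%.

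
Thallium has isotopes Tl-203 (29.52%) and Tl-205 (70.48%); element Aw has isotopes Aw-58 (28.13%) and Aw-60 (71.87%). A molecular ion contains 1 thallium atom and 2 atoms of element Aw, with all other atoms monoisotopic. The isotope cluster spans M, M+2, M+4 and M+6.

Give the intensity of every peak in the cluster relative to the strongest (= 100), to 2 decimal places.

5.34 : 40.03 : 100.00 : 83.22

Thallium pattern (n=1): 0.2952 : 0.7048
Element Aw pattern (n=2): 0.07912969 : 0.40434062 : 0.51652969
Convolve the two distributions (both contribute in 2-u steps):
  M: 0.2952×0.07912969 = 0.023359
  M+2: 0.2952×0.40434062 + 0.7048×0.07912969 = 0.175132
  M+4: 0.2952×0.51652969 + 0.7048×0.40434062 = 0.437459
  M+6: 0.7048×0.51652969 = 0.364050
Scale to base peak (0.437459) = 100: 5.34 : 40.03 : 100.00 : 83.22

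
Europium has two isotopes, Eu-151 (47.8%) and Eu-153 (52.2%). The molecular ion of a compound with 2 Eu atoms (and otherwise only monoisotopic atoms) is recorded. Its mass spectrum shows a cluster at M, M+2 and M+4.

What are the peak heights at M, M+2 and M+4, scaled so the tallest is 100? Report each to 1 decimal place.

45.8 : 100.0 : 54.6

Each Eu atom is independently Eu-151 (p = 0.478) or Eu-153 (q = 0.522); the cluster is the binomial expansion (p + q)^2.
P(M) = 0.478^2 = 0.228484
P(M+2) = 2 × 0.478^1 × 0.522^1 = 0.499032
P(M+4) = 0.522^2 = 0.272484
The M+2 peak is largest (0.499032); scaling to 100 gives 45.8 : 100.0 : 54.6.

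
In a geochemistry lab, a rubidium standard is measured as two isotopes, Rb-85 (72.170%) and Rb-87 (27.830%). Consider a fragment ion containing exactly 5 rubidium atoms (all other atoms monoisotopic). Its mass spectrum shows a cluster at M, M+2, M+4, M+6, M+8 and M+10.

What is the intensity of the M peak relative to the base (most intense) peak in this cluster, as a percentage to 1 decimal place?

Binomial terms of (0.72170 + 0.27830)^5: M 0.1958, M+2 0.3775, M+4 0.2911, M+6 0.1123, M+8 0.0216, M+10 0.0017 → M+2 is the base peak.
P(M+2) = C(5,1) × 0.72170^4 × 0.27830^1 = 5 × 0.27128565 × 0.2783 = 0.377494 (base)
P(M) = C(5,0) × 0.72170^5 × 0.27830^0 = 1 × 0.19578685 × 1.0000 = 0.195787
Relative intensity = 0.195787 / 0.377494 × 100 = 51.9

51.9%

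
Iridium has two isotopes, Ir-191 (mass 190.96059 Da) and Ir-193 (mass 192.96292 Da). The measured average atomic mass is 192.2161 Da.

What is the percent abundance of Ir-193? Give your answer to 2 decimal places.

Writing the weighted mean with unknown fraction x of Ir-191:
190.96059·x + 192.96292·(1 − x) = 192.2161
(190.96059 − 192.96292)·x = 192.2161 − 192.96292
x = -0.74682 / -2.00233 = 0.37298 → 37.30% Ir-191, 62.70% Ir-193.

62.70%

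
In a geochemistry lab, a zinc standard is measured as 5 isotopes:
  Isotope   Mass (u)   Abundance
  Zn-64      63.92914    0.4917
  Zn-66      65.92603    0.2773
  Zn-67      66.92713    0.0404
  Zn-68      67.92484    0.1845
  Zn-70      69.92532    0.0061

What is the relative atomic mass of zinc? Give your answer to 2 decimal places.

Average mass = Σ (abundance × isotope mass) = 0.4917 × 63.92914 + 0.2773 × 65.92603 + 0.0404 × 66.92713 + 0.1845 × 67.92484 + 0.0061 × 69.92532
= 31.433958 + 18.281288 + 2.703856 + 12.532133 + 0.426544 = 65.377779 u

65.38 u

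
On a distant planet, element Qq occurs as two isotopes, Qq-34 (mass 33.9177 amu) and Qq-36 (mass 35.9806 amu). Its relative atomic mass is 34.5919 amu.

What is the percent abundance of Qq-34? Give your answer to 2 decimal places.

67.32%

Writing the weighted mean with unknown fraction x of Qq-34:
33.9177·x + 35.9806·(1 − x) = 34.5919
(33.9177 − 35.9806)·x = 34.5919 − 35.9806
x = -1.3887 / -2.0629 = 0.67318 → 67.32% Qq-34, 32.68% Qq-36.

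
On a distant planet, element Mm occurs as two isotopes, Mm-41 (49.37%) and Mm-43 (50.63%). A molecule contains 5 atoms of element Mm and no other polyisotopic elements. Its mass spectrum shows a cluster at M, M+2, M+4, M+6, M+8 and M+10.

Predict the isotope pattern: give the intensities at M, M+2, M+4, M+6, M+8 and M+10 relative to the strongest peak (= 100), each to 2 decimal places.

9.27 : 47.54 : 97.51 : 100.00 : 51.28 : 10.52

Expanding (0.4937 + 0.5063)^5:
P(M) = 0.4937^5 = 0.029330
P(M+2) = 5 × 0.4937^4 × 0.5063^1 = 0.150394
P(M+4) = 10 × 0.4937^3 × 0.5063^2 = 0.308465
P(M+6) = 10 × 0.4937^2 × 0.5063^3 = 0.316337
P(M+8) = 5 × 0.4937^1 × 0.5063^4 = 0.162205
P(M+10) = 0.5063^5 = 0.033269
The M+6 peak is largest (0.316337); scaling to 100 gives 9.27 : 47.54 : 97.51 : 100.00 : 51.28 : 10.52.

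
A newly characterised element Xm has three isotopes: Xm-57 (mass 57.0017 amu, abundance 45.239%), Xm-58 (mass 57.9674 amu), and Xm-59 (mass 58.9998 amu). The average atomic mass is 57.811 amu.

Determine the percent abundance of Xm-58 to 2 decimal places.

27.59%

Let x and y be the fractions of Xm-58 and Xm-59. Then x + y = 1 − 0.45239 = 0.54761 and 57.9674x + 58.9998y = 57.811 − 0.45239×57.0017 = 32.024000937.
Substituting: 57.9674x + 58.9998(0.54761 − x) = 32.024000937
(57.9674 − 58.9998)x = -0.284879541  ⇒  x = 0.27594, y = 0.27167
Xm-58: 27.59%, Xm-59: 27.17%.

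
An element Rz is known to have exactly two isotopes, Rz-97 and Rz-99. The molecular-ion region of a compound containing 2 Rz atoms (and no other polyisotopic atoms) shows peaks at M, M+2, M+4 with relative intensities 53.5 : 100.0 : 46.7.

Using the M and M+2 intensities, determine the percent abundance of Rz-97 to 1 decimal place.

Write p for the Rz-97 fraction. I(M+2)/I(M) = [C(2,1)·p^1·(1−p)] / p^2 = 2·(1−p)/p = 100.0/53.5 = 1.8692
(1−p)/p = 1.8692/2 = 0.9346  ⇒  p = 1/(1 + 0.9346) = 0.5169
Rz-97: 51.7%, Rz-99: 48.3%.

51.7%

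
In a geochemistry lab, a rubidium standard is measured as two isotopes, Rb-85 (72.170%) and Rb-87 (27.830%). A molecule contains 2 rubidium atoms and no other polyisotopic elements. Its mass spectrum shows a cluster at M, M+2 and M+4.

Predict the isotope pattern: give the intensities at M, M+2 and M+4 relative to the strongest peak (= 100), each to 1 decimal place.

100.0 : 77.1 : 14.9

Expanding (0.72170 + 0.27830)^2:
P(M) = 0.72170^2 = 0.520851
P(M+2) = 2 × 0.72170^1 × 0.27830^1 = 0.401698
P(M+4) = 0.27830^2 = 0.077451
The M peak is largest (0.520851); scaling to 100 gives 100.0 : 77.1 : 14.9.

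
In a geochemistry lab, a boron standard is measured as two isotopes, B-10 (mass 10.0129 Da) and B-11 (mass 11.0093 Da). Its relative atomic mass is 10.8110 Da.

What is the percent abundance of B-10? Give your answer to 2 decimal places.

With x = fraction of B-10 (so B-11 is 1 − x):
10.0129·x + 11.0093·(1 − x) = 10.8110
(10.0129 − 11.0093)·x = 10.8110 − 11.0093
x = -0.1983 / -0.9964 = 0.19902 → 19.90% B-10, 80.10% B-11.

19.90%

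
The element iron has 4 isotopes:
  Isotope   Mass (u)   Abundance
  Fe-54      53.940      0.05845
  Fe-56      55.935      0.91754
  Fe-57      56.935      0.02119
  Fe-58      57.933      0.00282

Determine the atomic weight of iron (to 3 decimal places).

55.845 u

Average mass = Σ (abundance × isotope mass) = 0.05845 × 53.940 + 0.91754 × 55.935 + 0.02119 × 56.935 + 0.00282 × 57.933
= 3.1528 + 51.3226 + 1.2065 + 0.1634 = 55.8453 u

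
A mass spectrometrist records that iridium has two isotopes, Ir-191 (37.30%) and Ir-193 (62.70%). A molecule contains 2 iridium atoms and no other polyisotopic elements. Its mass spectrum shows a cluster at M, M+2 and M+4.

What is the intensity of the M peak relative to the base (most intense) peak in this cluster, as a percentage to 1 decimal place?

29.7%

Binomial terms of (0.3730 + 0.6270)^2: M 0.1391, M+2 0.4677, M+4 0.3931 → M+2 is the base peak.
P(M+2) = C(2,1) × 0.3730^1 × 0.6270^1 = 2 × 0.3730 × 0.6270 = 0.467742 (base)
P(M) = C(2,0) × 0.3730^2 × 0.6270^0 = 1 × 0.139129 × 1.0000 = 0.139129
Relative intensity = 0.139129 / 0.467742 × 100 = 29.7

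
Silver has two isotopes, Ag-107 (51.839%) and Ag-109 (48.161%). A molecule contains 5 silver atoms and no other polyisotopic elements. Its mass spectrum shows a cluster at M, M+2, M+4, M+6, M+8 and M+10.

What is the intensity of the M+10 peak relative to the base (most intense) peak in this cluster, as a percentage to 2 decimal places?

8.02%

(0.51839 + 0.48161)^5 gives M 0.0374, M+2 0.1739, M+4 0.3231, M+6 0.3002, M+8 0.1394, M+10 0.0259; the largest is M+4.
P(M+4) = C(5,2) × 0.51839^3 × 0.48161^2 = 10 × 0.13930601 × 0.23194819 = 0.323118 (base)
P(M+10) = C(5,5) × 0.51839^0 × 0.48161^5 = 1 × 1.0000 × 0.0259106 = 0.025911
Relative intensity = 0.025911 / 0.323118 × 100 = 8.02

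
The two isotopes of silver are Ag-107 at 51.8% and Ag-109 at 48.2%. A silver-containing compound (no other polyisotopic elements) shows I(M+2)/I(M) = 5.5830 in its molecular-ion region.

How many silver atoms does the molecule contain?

6

For n independent Ag atoms, I(M+2)/I(M) = n · (abundance Ag-109) / (abundance Ag-107) = n · 0.482/0.518.
n = 5.5830 × 0.518/0.482 = 6.00 ≈ 6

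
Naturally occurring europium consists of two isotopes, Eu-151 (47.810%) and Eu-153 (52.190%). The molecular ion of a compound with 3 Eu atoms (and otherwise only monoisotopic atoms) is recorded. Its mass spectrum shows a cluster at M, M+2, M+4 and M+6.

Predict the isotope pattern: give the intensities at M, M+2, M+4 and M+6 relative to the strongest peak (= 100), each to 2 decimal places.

27.97 : 91.61 : 100.00 : 36.39

The 3 Eu atoms are independent, so intensities follow the terms of (0.47810 + 0.52190)^3.
P(M) = 0.47810^3 = 0.109284
P(M+2) = 3 × 0.47810^2 × 0.52190^1 = 0.357887
P(M+4) = 3 × 0.47810^1 × 0.52190^2 = 0.390674
P(M+6) = 0.52190^3 = 0.142155
The M+4 peak is largest (0.390674); scaling to 100 gives 27.97 : 91.61 : 100.00 : 36.39.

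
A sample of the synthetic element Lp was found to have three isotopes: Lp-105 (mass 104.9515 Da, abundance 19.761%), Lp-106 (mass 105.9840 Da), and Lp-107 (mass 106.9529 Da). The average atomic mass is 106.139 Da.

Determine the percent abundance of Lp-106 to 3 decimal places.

The remaining 80.239% is split between Lp-106 (fraction x) and Lp-107 (fraction 0.80239 − x).
Substituting: 105.9840x + 106.9529(0.80239 − x) = 85.399534085
(105.9840 − 106.9529)x = -0.418403346  ⇒  x = 0.43183, y = 0.37056
Lp-106: 43.183%, Lp-107: 37.056%.

43.183%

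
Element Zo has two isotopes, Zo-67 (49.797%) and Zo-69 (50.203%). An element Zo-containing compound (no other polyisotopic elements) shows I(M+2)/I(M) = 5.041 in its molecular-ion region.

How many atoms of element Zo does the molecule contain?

5

The M+2/M ratio from n Zo atoms is n · q/p = n · 0.50203/0.49797.
n = 5.041 × 0.49797/0.50203 = 5.00 ≈ 5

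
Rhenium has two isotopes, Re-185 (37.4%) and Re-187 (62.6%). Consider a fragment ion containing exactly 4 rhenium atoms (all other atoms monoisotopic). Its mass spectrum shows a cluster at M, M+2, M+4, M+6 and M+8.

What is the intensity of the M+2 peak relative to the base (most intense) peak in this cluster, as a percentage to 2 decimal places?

35.69%

(0.374 + 0.626)^4 gives M 0.0196, M+2 0.1310, M+4 0.3289, M+6 0.3670, M+8 0.1536; the largest is M+6.
P(M+6) = C(4,3) × 0.374^1 × 0.626^3 = 4 × 0.3740 × 0.24531438 = 0.366990 (base)
P(M+2) = C(4,1) × 0.374^3 × 0.626^1 = 4 × 0.05231362 × 0.6260 = 0.130993
Relative intensity = 0.130993 / 0.366990 × 100 = 35.69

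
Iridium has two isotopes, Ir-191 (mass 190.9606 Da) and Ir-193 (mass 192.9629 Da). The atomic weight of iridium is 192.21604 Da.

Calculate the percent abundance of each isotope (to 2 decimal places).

Let x be the fractional abundance of Ir-191; then Ir-193 has abundance 1 − x.
190.9606·x + 192.9629·(1 − x) = 192.21604
(190.9606 − 192.9629)·x = 192.21604 − 192.9629
x = -0.74686 / -2.0023 = 0.37300 → 37.30% Ir-191, 62.70% Ir-193.

Ir-191: 37.30%, Ir-193: 62.70%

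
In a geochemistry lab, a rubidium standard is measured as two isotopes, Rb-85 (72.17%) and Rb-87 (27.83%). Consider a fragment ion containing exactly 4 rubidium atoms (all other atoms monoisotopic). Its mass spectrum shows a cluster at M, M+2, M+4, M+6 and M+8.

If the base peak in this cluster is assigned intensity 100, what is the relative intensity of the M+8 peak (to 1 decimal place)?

1.4

(0.7217 + 0.2783)^4 gives M 0.2713, M+2 0.4184, M+4 0.2420, M+6 0.0622, M+8 0.0060; the largest is M+2.
P(M+2) = C(4,1) × 0.7217^3 × 0.2783^1 = 4 × 0.37589809 × 0.2783 = 0.418450 (base)
P(M+8) = C(4,4) × 0.7217^0 × 0.2783^4 = 1 × 1.0000 × 0.00599864 = 0.005999
Relative intensity = 0.005999 / 0.418450 × 100 = 1.4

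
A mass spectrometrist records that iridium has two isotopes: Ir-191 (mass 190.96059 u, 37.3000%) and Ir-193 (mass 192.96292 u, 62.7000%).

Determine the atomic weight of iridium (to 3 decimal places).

192.216 u

Weight each isotope mass by its fractional abundance: 0.373000 × 190.96059 + 0.627000 × 192.96292
= 71.228300 + 120.987751 = 192.216051 u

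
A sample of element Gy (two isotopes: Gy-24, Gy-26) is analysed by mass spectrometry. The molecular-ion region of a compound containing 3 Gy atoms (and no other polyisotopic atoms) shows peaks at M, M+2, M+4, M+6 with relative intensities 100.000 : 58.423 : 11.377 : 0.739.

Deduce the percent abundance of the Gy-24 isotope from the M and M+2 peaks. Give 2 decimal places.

Write p for the Gy-24 fraction. I(M+2)/I(M) = [C(3,1)·p^2·(1−p)] / p^3 = 3·(1−p)/p = 58.423/100.000 = 0.5842
(1−p)/p = 0.5842/3 = 0.1947  ⇒  p = 1/(1 + 0.1947) = 0.8370
Gy-24: 83.70%, Gy-26: 16.30%.

83.70%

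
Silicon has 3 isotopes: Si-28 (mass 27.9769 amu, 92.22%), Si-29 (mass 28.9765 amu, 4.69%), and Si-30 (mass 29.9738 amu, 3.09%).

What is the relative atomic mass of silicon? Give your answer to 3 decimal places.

28.085 amu

Ar = Σ fᵢ·mᵢ = 0.9222 × 27.9769 + 0.0469 × 28.9765 + 0.0309 × 29.9738
= 25.80030 + 1.35900 + 0.92619 = 28.08549 amu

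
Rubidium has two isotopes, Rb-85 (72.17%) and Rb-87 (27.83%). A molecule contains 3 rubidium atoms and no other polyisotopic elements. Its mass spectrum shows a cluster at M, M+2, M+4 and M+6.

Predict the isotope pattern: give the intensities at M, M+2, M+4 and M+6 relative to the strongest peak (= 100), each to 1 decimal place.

86.4 : 100.0 : 38.6 : 5.0

Expanding (0.7217 + 0.2783)^3:
P(M) = 0.7217^3 = 0.375898
P(M+2) = 3 × 0.7217^2 × 0.2783^1 = 0.434858
P(M+4) = 3 × 0.7217^1 × 0.2783^2 = 0.167689
P(M+6) = 0.2783^3 = 0.021555
The M+2 peak is largest (0.434858); scaling to 100 gives 86.4 : 100.0 : 38.6 : 5.0.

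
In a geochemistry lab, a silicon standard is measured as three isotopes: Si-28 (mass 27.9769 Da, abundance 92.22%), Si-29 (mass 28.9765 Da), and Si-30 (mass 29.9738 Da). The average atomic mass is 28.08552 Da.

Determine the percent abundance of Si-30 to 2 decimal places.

The remaining 7.78% is split between Si-29 (fraction x) and Si-30 (fraction 0.0778 − x).
Substituting: 28.9765x + 29.9738(0.0778 − x) = 2.28522282
(28.9765 − 29.9738)x = -0.04673882  ⇒  x = 0.04687, y = 0.03093
Si-29: 4.69%, Si-30: 3.09%.

3.09%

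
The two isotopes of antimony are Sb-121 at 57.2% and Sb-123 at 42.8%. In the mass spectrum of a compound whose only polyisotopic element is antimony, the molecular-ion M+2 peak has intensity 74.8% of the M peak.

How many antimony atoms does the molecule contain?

With n Sb atoms, P(M+2)/P(M) = C(n,1)·p^(n−1)q / p^n = n·q/p = n · 0.428/0.572.
n = 0.748 × 0.572/0.428 = 1.00 ≈ 1

1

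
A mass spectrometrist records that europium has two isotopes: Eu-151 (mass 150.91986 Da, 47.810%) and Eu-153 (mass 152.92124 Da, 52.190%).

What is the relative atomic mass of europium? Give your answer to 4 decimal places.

151.9644 Da

Average mass = Σ (abundance × isotope mass) = 0.47810 × 150.91986 + 0.52190 × 152.92124
= 72.154785 + 79.809595 = 151.964380 Da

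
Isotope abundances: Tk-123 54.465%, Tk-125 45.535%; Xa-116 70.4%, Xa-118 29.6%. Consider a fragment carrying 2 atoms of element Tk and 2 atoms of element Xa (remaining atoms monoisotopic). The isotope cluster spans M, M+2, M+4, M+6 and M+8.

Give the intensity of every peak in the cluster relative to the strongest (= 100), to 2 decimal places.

39.79 : 100.00 : 90.80 : 35.15 : 4.92

Element Tk pattern (n=2): 0.29664362 : 0.49601275 : 0.20734362
Element Xa pattern (n=2): 0.495616 : 0.416768 : 0.087616
Convolve the two distributions (both contribute in 2-u steps):
  M: 0.29664362×0.495616 = 0.147021
  M+2: 0.29664362×0.416768 + 0.49601275×0.495616 = 0.369463
  M+4: 0.29664362×0.087616 + 0.49601275×0.416768 + 0.20734362×0.495616 = 0.335476
  M+6: 0.49601275×0.087616 + 0.20734362×0.416768 = 0.129873
  M+8: 0.20734362×0.087616 = 0.018167
Scale to base peak (0.369463) = 100: 39.79 : 100.00 : 90.80 : 35.15 : 4.92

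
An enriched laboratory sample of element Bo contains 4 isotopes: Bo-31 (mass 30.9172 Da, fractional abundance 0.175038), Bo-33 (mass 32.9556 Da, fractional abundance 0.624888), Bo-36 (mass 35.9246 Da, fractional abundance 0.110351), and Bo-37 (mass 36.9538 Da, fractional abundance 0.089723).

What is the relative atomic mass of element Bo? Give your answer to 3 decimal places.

Ar = Σ fᵢ·mᵢ = 0.175038 × 30.9172 + 0.624888 × 32.9556 + 0.110351 × 35.9246 + 0.089723 × 36.9538
= 5.41168 + 20.59356 + 3.96432 + 3.31561 = 33.28517 Da

33.285 Da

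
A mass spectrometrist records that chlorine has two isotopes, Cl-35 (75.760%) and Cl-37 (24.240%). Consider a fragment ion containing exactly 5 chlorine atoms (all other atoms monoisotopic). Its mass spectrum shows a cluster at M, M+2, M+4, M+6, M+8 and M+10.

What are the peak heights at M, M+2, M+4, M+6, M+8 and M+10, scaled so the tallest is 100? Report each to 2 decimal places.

62.51 : 100.00 : 63.99 : 20.47 : 3.28 : 0.21

Each Cl atom is independently Cl-35 (p = 0.75760) or Cl-37 (q = 0.24240); the cluster is the binomial expansion (p + q)^5.
P(M) = 0.75760^5 = 0.249574
P(M+2) = 5 × 0.75760^4 × 0.24240^1 = 0.399266
P(M+4) = 10 × 0.75760^3 × 0.24240^2 = 0.255497
P(M+6) = 10 × 0.75760^2 × 0.24240^3 = 0.081748
P(M+8) = 5 × 0.75760^1 × 0.24240^4 = 0.013078
P(M+10) = 0.24240^5 = 0.000837
The M+2 peak is largest (0.399266); scaling to 100 gives 62.51 : 100.00 : 63.99 : 20.47 : 3.28 : 0.21.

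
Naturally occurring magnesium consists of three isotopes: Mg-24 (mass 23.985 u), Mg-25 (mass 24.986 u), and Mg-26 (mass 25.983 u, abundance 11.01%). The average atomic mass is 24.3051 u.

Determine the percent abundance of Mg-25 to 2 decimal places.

The remaining 88.99% is split between Mg-24 (fraction x) and Mg-25 (fraction 0.8899 − x).
Substituting: 23.985x + 24.986(0.8899 − x) = 21.4443717
(23.985 − 24.986)x = -0.7906697  ⇒  x = 0.78988, y = 0.10002
Mg-24: 78.99%, Mg-25: 10.00%.

10.00%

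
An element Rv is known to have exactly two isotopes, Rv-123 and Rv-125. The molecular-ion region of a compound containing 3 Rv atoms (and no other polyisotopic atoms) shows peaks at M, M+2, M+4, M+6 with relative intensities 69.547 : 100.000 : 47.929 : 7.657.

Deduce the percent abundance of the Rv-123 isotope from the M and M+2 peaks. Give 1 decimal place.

67.6%

Let p = fractional abundance of Rv-123. I(M+2)/I(M) = [C(3,1)·p^2·(1−p)] / p^3 = 3·(1−p)/p = 100.000/69.547 = 1.4379
(1−p)/p = 1.4379/3 = 0.4793  ⇒  p = 1/(1 + 0.4793) = 0.6760
Rv-123: 67.6%, Rv-125: 32.4%.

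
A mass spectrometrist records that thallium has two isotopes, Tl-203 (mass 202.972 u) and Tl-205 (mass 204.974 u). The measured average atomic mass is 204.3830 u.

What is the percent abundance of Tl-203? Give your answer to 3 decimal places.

29.520%

Let x be the fractional abundance of Tl-203; then Tl-205 has abundance 1 − x.
202.972·x + 204.974·(1 − x) = 204.3830
(202.972 − 204.974)·x = 204.3830 − 204.974
x = -0.5910 / -2.002 = 0.29520 → 29.520% Tl-203, 70.480% Tl-205.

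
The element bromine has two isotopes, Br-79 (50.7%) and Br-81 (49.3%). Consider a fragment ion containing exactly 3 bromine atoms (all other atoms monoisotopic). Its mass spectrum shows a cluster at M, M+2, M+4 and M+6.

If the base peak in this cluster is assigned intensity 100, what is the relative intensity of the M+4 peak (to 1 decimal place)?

(0.507 + 0.493)^3 gives M 0.1303, M+2 0.3802, M+4 0.3697, M+6 0.1198; the largest is M+2.
P(M+2) = C(3,1) × 0.507^2 × 0.493^1 = 3 × 0.257049 × 0.4930 = 0.380175 (base)
P(M+4) = C(3,2) × 0.507^1 × 0.493^2 = 3 × 0.5070 × 0.243049 = 0.369678
Relative intensity = 0.369678 / 0.380175 × 100 = 97.2

97.2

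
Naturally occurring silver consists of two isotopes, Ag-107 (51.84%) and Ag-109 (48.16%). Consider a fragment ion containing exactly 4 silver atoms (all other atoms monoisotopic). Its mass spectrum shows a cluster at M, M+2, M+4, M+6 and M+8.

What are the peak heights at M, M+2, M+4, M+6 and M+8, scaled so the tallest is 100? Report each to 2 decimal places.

19.31 : 71.76 : 100.00 : 61.93 : 14.38

Each Ag atom is independently Ag-107 (p = 0.5184) or Ag-109 (q = 0.4816); the cluster is the binomial expansion (p + q)^4.
P(M) = 0.5184^4 = 0.072220
P(M+2) = 4 × 0.5184^3 × 0.4816^1 = 0.268375
P(M+4) = 6 × 0.5184^2 × 0.4816^2 = 0.373985
P(M+6) = 4 × 0.5184^1 × 0.4816^3 = 0.231624
P(M+8) = 0.4816^4 = 0.053795
The M+4 peak is largest (0.373985); scaling to 100 gives 19.31 : 71.76 : 100.00 : 61.93 : 14.38.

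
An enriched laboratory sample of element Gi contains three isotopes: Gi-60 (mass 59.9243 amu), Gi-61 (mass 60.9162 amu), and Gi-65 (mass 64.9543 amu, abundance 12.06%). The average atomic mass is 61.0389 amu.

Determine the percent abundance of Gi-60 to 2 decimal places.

Let x and y be the fractions of Gi-60 and Gi-61. Then x + y = 1 − 0.1206 = 0.8794 and 59.9243x + 60.9162y = 61.0389 − 0.1206×64.9543 = 53.20541142.
Substituting: 59.9243x + 60.9162(0.8794 − x) = 53.20541142
(59.9243 − 60.9162)x = -0.36429486  ⇒  x = 0.36727, y = 0.51213
Gi-60: 36.73%, Gi-61: 51.21%.

36.73%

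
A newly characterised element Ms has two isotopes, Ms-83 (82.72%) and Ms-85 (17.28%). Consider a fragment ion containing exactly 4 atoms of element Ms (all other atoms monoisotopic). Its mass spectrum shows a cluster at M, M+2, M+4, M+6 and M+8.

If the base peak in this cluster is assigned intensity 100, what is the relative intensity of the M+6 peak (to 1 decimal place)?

3.6

Binomial terms of (0.8272 + 0.1728)^4: M 0.4682, M+2 0.3912, M+4 0.1226, M+6 0.0171, M+8 0.0009 → M is the base peak.
P(M) = C(4,0) × 0.8272^4 × 0.1728^0 = 1 × 0.46821153 × 1.0000 = 0.468212 (base)
P(M+6) = C(4,3) × 0.8272^1 × 0.1728^3 = 4 × 0.8272 × 0.00515978 = 0.017073
Relative intensity = 0.017073 / 0.468212 × 100 = 3.6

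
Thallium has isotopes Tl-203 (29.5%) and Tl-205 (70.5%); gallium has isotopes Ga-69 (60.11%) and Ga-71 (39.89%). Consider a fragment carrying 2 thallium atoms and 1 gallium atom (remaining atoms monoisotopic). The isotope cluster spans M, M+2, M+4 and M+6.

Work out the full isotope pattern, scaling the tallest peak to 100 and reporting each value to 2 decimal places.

Thallium pattern (n=2): 0.087025 : 0.41595 : 0.497025
Gallium pattern (n=1): 0.6011 : 0.3989
Convolve the two distributions (both contribute in 2-u steps):
  M: 0.087025×0.6011 = 0.052311
  M+2: 0.087025×0.3989 + 0.41595×0.6011 = 0.284742
  M+4: 0.41595×0.3989 + 0.497025×0.6011 = 0.464684
  M+6: 0.497025×0.3989 = 0.198263
Scale to base peak (0.464684) = 100: 11.26 : 61.28 : 100.00 : 42.67

11.26 : 61.28 : 100.00 : 42.67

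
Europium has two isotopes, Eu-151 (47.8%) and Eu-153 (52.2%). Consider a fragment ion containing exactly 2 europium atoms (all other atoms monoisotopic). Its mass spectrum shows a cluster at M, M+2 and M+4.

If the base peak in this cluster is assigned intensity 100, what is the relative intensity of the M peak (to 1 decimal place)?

45.8

(0.478 + 0.522)^2 gives M 0.2285, M+2 0.4990, M+4 0.2725; the largest is M+2.
P(M+2) = C(2,1) × 0.478^1 × 0.522^1 = 2 × 0.4780 × 0.5220 = 0.499032 (base)
P(M) = C(2,0) × 0.478^2 × 0.522^0 = 1 × 0.228484 × 1.0000 = 0.228484
Relative intensity = 0.228484 / 0.499032 × 100 = 45.8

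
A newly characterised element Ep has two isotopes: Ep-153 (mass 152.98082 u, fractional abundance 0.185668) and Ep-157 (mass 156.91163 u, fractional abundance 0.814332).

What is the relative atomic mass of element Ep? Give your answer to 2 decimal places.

The abundance-weighted mean is 0.185668 × 152.98082 + 0.814332 × 156.91163
= 28.403643 + 127.778161 = 156.181804 u

156.18 u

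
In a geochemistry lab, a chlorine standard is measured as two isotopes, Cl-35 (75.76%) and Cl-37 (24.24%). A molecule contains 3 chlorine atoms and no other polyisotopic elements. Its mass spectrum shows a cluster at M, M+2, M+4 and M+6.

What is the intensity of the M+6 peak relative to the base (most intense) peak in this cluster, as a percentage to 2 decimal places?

3.28%

Binomial terms of (0.7576 + 0.2424)^3: M 0.4348, M+2 0.4174, M+4 0.1335, M+6 0.0142 → M is the base peak.
P(M) = C(3,0) × 0.7576^3 × 0.2424^0 = 1 × 0.4348304 × 1.0000 = 0.434830 (base)
P(M+6) = C(3,3) × 0.7576^0 × 0.2424^3 = 1 × 1.0000 × 0.01424288 = 0.014243
Relative intensity = 0.014243 / 0.434830 × 100 = 3.28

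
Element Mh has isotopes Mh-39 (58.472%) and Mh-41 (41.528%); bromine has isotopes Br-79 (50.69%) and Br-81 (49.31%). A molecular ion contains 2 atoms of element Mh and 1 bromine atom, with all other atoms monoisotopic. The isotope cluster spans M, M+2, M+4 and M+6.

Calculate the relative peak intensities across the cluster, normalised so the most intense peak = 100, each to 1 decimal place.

Element Mh pattern (n=2): 0.34189748 : 0.48564504 : 0.17245748
Bromine pattern (n=1): 0.5069 : 0.4931
Convolve the two distributions (both contribute in 2-u steps):
  M: 0.34189748×0.5069 = 0.173308
  M+2: 0.34189748×0.4931 + 0.48564504×0.5069 = 0.414763
  M+4: 0.48564504×0.4931 + 0.17245748×0.5069 = 0.326890
  M+6: 0.17245748×0.4931 = 0.085039
Scale to base peak (0.414763) = 100: 41.8 : 100.0 : 78.8 : 20.5

41.8 : 100.0 : 78.8 : 20.5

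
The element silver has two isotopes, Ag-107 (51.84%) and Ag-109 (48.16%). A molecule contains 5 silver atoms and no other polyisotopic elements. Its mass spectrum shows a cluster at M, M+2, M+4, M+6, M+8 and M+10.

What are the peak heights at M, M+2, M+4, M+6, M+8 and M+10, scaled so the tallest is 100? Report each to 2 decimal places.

11.59 : 53.82 : 100.00 : 92.90 : 43.15 : 8.02

Each Ag atom is independently Ag-107 (p = 0.5184) or Ag-109 (q = 0.4816); the cluster is the binomial expansion (p + q)^5.
P(M) = 0.5184^5 = 0.037439
P(M+2) = 5 × 0.5184^4 × 0.4816^1 = 0.173907
P(M+4) = 10 × 0.5184^3 × 0.4816^2 = 0.323123
P(M+6) = 10 × 0.5184^2 × 0.4816^3 = 0.300185
P(M+8) = 5 × 0.5184^1 × 0.4816^4 = 0.139438
P(M+10) = 0.4816^5 = 0.025908
The M+4 peak is largest (0.323123); scaling to 100 gives 11.59 : 53.82 : 100.00 : 92.90 : 43.15 : 8.02.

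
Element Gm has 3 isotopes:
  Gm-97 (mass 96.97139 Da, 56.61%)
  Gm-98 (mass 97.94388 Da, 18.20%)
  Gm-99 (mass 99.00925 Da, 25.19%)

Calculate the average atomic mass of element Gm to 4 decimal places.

97.6617 Da

The abundance-weighted mean is 0.5661 × 96.97139 + 0.1820 × 97.94388 + 0.2519 × 99.00925
= 54.895504 + 17.825786 + 24.940430 = 97.661720 Da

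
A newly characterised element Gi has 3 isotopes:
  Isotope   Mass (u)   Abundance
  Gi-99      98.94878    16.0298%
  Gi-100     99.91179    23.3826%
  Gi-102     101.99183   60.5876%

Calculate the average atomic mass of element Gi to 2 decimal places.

101.02 u

Weight each isotope mass by its fractional abundance: 0.160298 × 98.94878 + 0.233826 × 99.91179 + 0.605876 × 101.99183
= 15.861292 + 23.361974 + 61.794402 = 101.017668 u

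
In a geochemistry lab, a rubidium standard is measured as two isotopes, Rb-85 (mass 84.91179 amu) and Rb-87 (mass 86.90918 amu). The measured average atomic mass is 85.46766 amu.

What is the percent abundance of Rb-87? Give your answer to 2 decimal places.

Writing the weighted mean with unknown fraction x of Rb-85:
84.91179·x + 86.90918·(1 − x) = 85.46766
(84.91179 − 86.90918)·x = 85.46766 − 86.90918
x = -1.44152 / -1.99739 = 0.72170 → 72.17% Rb-85, 27.83% Rb-87.

27.83%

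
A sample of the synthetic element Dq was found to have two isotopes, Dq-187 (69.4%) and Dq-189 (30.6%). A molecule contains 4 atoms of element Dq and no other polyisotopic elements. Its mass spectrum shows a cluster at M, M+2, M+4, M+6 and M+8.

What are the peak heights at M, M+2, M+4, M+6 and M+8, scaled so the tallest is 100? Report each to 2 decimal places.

Each Dq atom is independently Dq-187 (p = 0.694) or Dq-189 (q = 0.306); the cluster is the binomial expansion (p + q)^4.
P(M) = 0.694^4 = 0.231973
P(M+2) = 4 × 0.694^3 × 0.306^1 = 0.409129
P(M+4) = 6 × 0.694^2 × 0.306^2 = 0.270591
P(M+6) = 4 × 0.694^1 × 0.306^3 = 0.079540
P(M+8) = 0.306^4 = 0.008768
The M+2 peak is largest (0.409129); scaling to 100 gives 56.70 : 100.00 : 66.14 : 19.44 : 2.14.

56.70 : 100.00 : 66.14 : 19.44 : 2.14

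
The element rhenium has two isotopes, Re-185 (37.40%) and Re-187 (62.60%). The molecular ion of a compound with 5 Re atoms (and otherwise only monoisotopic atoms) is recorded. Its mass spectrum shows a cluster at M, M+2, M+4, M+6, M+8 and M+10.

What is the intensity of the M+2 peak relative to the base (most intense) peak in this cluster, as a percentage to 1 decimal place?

17.8%

(0.3740 + 0.6260)^5 gives M 0.0073, M+2 0.0612, M+4 0.2050, M+6 0.3431, M+8 0.2872, M+10 0.0961; the largest is M+6.
P(M+6) = C(5,3) × 0.3740^2 × 0.6260^3 = 10 × 0.139876 × 0.24531438 = 0.343136 (base)
P(M+2) = C(5,1) × 0.3740^4 × 0.6260^1 = 5 × 0.0195653 × 0.6260 = 0.061239
Relative intensity = 0.061239 / 0.343136 × 100 = 17.8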